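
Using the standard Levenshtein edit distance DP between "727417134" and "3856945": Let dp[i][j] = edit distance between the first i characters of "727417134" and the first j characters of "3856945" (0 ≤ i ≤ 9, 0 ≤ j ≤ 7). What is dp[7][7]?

7

   ''  3  8  5  6  9  4  5
''  0  1  2  3  4  5  6  7
 7  1  1  2  3  4  5  6  7
 2  2  2  2  3  4  5  6  7
 7  3  3  3  3  4  5  6  7
 4  4  4  4  4  4  5  5  6
 1  5  5  5  5  5  5  6  6
 7  6  6  6  6  6  6  6  7
 1  7  7  7  7  7  7  7  7
 3  8  7  8  8  8  8  8  8
 4  9  8  8  9  9  9  8  9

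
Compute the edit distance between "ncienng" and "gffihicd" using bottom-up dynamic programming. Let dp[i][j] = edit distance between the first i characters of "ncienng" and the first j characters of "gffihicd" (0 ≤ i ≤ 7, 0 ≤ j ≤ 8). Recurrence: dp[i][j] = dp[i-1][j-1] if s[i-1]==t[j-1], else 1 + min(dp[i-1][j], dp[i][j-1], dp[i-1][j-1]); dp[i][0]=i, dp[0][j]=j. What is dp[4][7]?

   ''  g  f  f  i  h  i  c  d
''  0  1  2  3  4  5  6  7  8
 n  1  1  2  3  4  5  6  7  8
 c  2  2  2  3  4  5  6  6  7
 i  3  3  3  3  3  4  5  6  7
 e  4  4  4  4  4  4  5  6  7
 n  5  5  5  5  5  5  5  6  7
 n  6  6  6  6  6  6  6  6  7
 g  7  6  7  7  7  7  7  7  7

6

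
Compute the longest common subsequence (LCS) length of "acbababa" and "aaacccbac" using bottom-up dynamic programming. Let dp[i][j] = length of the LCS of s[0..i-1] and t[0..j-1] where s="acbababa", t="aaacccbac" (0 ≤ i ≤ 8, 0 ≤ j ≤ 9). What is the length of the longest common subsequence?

5

   ''  a  a  a  c  c  c  b  a  c
''  0  0  0  0  0  0  0  0  0  0
 a  0  1  1  1  1  1  1  1  1  1
 c  0  1  1  1  2  2  2  2  2  2
 b  0  1  1  1  2  2  2  3  3  3
 a  0  1  2  2  2  2  2  3  4  4
 b  0  1  2  2  2  2  2  3  4  4
 a  0  1  2  3  3  3  3  3  4  4
 b  0  1  2  3  3  3  3  4  4  4
 a  0  1  2  3  3  3  3  4  5  5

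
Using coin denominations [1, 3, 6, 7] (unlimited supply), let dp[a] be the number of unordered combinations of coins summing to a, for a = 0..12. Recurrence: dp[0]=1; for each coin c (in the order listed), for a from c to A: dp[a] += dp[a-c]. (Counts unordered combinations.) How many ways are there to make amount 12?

11

after  coin     0     1     2     3     4     5     6     7     8     9    10    11    12
          1     1     1     1     1     1     1     1     1     1     1     1     1     1
          3     1     1     1     2     2     2     3     3     3     4     4     4     5
          6     1     1     1     2     2     2     4     4     4     6     6     6     9
          7     1     1     1     2     2     2     4     5     5     7     8     8    11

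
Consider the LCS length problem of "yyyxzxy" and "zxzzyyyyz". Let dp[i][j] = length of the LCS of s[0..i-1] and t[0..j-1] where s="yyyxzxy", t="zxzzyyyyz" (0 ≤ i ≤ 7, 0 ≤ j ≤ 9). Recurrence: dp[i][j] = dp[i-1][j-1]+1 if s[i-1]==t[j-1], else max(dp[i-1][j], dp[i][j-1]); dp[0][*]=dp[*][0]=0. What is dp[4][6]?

   ''  z  x  z  z  y  y  y  y  z
''  0  0  0  0  0  0  0  0  0  0
 y  0  0  0  0  0  1  1  1  1  1
 y  0  0  0  0  0  1  2  2  2  2
 y  0  0  0  0  0  1  2  3  3  3
 x  0  0  1  1  1  1  2  3  3  3
 z  0  1  1  2  2  2  2  3  3  4
 x  0  1  2  2  2  2  2  3  3  4
 y  0  1  2  2  2  3  3  3  4  4

2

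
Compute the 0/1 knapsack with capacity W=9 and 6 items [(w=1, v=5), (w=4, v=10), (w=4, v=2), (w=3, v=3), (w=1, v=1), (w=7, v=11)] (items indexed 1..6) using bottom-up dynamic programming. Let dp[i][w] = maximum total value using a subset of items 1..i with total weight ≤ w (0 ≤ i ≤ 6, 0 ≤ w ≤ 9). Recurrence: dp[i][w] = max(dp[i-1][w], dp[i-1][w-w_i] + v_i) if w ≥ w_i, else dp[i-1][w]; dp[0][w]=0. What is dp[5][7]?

i\w   0   1   2   3   4   5   6   7   8   9
  0   0   0   0   0   0   0   0   0   0   0
  1   0   5   5   5   5   5   5   5   5   5
  2   0   5   5   5  10  15  15  15  15  15
  3   0   5   5   5  10  15  15  15  15  17
  4   0   5   5   5  10  15  15  15  18  18
  5   0   5   6   6  10  15  16  16  18  19
  6   0   5   6   6  10  15  16  16  18  19

16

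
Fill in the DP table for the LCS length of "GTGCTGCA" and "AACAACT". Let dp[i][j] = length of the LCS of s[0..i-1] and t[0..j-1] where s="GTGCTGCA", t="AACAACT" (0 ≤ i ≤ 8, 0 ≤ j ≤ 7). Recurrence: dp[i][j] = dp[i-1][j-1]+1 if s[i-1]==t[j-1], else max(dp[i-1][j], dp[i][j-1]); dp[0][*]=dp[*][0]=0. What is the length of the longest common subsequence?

2

   ''  A  A  C  A  A  C  T
''  0  0  0  0  0  0  0  0
 G  0  0  0  0  0  0  0  0
 T  0  0  0  0  0  0  0  1
 G  0  0  0  0  0  0  0  1
 C  0  0  0  1  1  1  1  1
 T  0  0  0  1  1  1  1  2
 G  0  0  0  1  1  1  1  2
 C  0  0  0  1  1  1  2  2
 A  0  1  1  1  2  2  2  2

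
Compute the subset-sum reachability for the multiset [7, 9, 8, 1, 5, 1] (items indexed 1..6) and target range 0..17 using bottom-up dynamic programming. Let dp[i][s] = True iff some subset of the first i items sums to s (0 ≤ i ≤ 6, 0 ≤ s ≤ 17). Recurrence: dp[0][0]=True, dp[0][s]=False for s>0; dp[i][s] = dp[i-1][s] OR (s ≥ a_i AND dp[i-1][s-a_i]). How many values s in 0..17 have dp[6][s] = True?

i\s   0   1   2   3   4   5   6   7   8   9  10  11  12  13  14  15  16  17
  0   T   F   F   F   F   F   F   F   F   F   F   F   F   F   F   F   F   F
  1   T   F   F   F   F   F   F   T   F   F   F   F   F   F   F   F   F   F
  2   T   F   F   F   F   F   F   T   F   T   F   F   F   F   F   F   T   F
  3   T   F   F   F   F   F   F   T   T   T   F   F   F   F   F   T   T   T
  4   T   T   F   F   F   F   F   T   T   T   T   F   F   F   F   T   T   T
  5   T   T   F   F   F   T   T   T   T   T   T   F   T   T   T   T   T   T
  6   T   T   T   F   F   T   T   T   T   T   T   T   T   T   T   T   T   T

16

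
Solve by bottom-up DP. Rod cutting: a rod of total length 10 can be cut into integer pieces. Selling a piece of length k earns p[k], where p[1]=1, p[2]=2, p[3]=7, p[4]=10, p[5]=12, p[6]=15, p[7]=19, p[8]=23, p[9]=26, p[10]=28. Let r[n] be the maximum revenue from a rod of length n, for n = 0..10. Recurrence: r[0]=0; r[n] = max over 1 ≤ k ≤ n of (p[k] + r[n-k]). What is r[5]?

12

   n    0    1    2    3    4    5    6    7    8    9   10
r[n]    0    1    2    7   10   12   15   19   23   26   28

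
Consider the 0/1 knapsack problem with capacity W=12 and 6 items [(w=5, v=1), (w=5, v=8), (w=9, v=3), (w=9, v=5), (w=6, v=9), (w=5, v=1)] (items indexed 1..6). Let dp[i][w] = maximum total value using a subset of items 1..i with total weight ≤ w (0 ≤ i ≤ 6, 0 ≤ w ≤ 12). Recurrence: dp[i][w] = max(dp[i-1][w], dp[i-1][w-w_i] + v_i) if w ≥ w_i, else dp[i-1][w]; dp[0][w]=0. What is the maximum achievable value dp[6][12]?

i\w   0   1   2   3   4   5   6   7   8   9  10  11  12
  0   0   0   0   0   0   0   0   0   0   0   0   0   0
  1   0   0   0   0   0   1   1   1   1   1   1   1   1
  2   0   0   0   0   0   8   8   8   8   8   9   9   9
  3   0   0   0   0   0   8   8   8   8   8   9   9   9
  4   0   0   0   0   0   8   8   8   8   8   9   9   9
  5   0   0   0   0   0   8   9   9   9   9   9  17  17
  6   0   0   0   0   0   8   9   9   9   9   9  17  17

17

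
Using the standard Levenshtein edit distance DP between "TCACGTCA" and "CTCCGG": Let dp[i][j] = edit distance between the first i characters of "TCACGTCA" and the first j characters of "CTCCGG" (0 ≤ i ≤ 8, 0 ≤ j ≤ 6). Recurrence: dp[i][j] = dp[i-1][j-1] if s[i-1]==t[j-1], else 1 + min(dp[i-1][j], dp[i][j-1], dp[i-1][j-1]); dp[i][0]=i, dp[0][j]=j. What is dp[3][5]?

   ''  C  T  C  C  G  G
''  0  1  2  3  4  5  6
 T  1  1  1  2  3  4  5
 C  2  1  2  1  2  3  4
 A  3  2  2  2  2  3  4
 C  4  3  3  2  2  3  4
 G  5  4  4  3  3  2  3
 T  6  5  4  4  4  3  3
 C  7  6  5  4  4  4  4
 A  8  7  6  5  5  5  5

3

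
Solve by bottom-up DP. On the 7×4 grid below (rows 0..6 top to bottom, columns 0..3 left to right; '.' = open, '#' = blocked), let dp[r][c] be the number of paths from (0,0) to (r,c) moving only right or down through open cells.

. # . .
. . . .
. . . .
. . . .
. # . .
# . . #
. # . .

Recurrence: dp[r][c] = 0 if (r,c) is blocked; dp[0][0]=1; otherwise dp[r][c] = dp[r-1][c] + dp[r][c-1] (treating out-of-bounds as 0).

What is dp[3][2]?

r\c   0   1   2   3
  0   1   0   0   0
  1   1   1   1   1
  2   1   2   3   4
  3   1   3   6  10
  4   1   0   6  16
  5   0   0   6   0
  6   0   0   6   6

6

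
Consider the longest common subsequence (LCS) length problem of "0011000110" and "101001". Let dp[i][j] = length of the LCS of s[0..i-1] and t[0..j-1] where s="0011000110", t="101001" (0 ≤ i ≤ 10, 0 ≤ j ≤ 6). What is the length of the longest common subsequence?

5

   ''  1  0  1  0  0  1
''  0  0  0  0  0  0  0
 0  0  0  1  1  1  1  1
 0  0  0  1  1  2  2  2
 1  0  1  1  2  2  2  3
 1  0  1  1  2  2  2  3
 0  0  1  2  2  3  3  3
 0  0  1  2  2  3  4  4
 0  0  1  2  2  3  4  4
 1  0  1  2  3  3  4  5
 1  0  1  2  3  3  4  5
 0  0  1  2  3  4  4  5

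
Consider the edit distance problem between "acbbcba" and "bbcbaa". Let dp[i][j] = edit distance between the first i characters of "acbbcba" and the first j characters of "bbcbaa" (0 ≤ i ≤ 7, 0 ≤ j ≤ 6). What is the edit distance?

   ''  b  b  c  b  a  a
''  0  1  2  3  4  5  6
 a  1  1  2  3  4  4  5
 c  2  2  2  2  3  4  5
 b  3  2  2  3  2  3  4
 b  4  3  2  3  3  3  4
 c  5  4  3  2  3  4  4
 b  6  5  4  3  2  3  4
 a  7  6  5  4  3  2  3

3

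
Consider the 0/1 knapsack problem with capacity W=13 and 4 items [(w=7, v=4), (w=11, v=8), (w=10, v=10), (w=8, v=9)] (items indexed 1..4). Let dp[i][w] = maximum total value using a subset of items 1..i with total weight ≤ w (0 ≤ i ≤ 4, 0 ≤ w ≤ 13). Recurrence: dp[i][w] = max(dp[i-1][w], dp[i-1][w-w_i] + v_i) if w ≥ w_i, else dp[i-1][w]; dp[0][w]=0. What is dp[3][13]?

i\w   0   1   2   3   4   5   6   7   8   9  10  11  12  13
  0   0   0   0   0   0   0   0   0   0   0   0   0   0   0
  1   0   0   0   0   0   0   0   4   4   4   4   4   4   4
  2   0   0   0   0   0   0   0   4   4   4   4   8   8   8
  3   0   0   0   0   0   0   0   4   4   4  10  10  10  10
  4   0   0   0   0   0   0   0   4   9   9  10  10  10  10

10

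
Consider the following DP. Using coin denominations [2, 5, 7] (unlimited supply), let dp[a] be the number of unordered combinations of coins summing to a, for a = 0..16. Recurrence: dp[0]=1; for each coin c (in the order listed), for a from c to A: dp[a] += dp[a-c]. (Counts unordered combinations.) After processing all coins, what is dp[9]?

after  coin     0     1     2     3     4     5     6     7     8     9    10    11    12    13    14    15    16
          2     1     0     1     0     1     0     1     0     1     0     1     0     1     0     1     0     1
          5     1     0     1     0     1     1     1     1     1     1     2     1     2     1     2     2     2
          7     1     0     1     0     1     1     1     2     1     2     2     2     3     2     4     3     4

2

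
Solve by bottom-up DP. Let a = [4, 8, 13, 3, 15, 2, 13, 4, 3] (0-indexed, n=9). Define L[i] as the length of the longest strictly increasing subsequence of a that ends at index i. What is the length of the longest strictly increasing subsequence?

4

   i    0    1    2    3    4    5    6    7    8
a[i]    4    8   13    3   15    2   13    4    3
L[i]    1    2    3    1    4    1    3    2    2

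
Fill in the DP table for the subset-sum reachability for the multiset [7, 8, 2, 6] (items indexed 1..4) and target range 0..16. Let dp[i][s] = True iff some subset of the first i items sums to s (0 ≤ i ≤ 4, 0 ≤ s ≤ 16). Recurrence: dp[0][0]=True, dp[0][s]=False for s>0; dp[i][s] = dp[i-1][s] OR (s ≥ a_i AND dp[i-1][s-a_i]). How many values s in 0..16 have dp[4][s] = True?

11

i\s   0   1   2   3   4   5   6   7   8   9  10  11  12  13  14  15  16
  0   T   F   F   F   F   F   F   F   F   F   F   F   F   F   F   F   F
  1   T   F   F   F   F   F   F   T   F   F   F   F   F   F   F   F   F
  2   T   F   F   F   F   F   F   T   T   F   F   F   F   F   F   T   F
  3   T   F   T   F   F   F   F   T   T   T   T   F   F   F   F   T   F
  4   T   F   T   F   F   F   T   T   T   T   T   F   F   T   T   T   T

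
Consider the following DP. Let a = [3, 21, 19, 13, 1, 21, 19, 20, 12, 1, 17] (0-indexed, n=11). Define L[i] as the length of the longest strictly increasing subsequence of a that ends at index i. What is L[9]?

   i    0    1    2    3    4    5    6    7    8    9   10
a[i]    3   21   19   13    1   21   19   20   12    1   17
L[i]    1    2    2    2    1    3    3    4    2    1    3

1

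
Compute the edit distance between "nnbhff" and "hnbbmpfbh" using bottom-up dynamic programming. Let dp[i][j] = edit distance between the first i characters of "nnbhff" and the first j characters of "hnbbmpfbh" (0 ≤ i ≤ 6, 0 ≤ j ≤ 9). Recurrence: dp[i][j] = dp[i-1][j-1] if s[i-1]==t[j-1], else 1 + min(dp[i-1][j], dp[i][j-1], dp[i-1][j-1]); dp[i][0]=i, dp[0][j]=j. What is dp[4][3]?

   ''  h  n  b  b  m  p  f  b  h
''  0  1  2  3  4  5  6  7  8  9
 n  1  1  1  2  3  4  5  6  7  8
 n  2  2  1  2  3  4  5  6  7  8
 b  3  3  2  1  2  3  4  5  6  7
 h  4  3  3  2  2  3  4  5  6  6
 f  5  4  4  3  3  3  4  4  5  6
 f  6  5  5  4  4  4  4  4  5  6

2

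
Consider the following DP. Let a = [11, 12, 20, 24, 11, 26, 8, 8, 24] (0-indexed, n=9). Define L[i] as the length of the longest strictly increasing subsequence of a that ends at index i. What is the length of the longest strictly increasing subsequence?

   i    0    1    2    3    4    5    6    7    8
a[i]   11   12   20   24   11   26    8    8   24
L[i]    1    2    3    4    1    5    1    1    4

5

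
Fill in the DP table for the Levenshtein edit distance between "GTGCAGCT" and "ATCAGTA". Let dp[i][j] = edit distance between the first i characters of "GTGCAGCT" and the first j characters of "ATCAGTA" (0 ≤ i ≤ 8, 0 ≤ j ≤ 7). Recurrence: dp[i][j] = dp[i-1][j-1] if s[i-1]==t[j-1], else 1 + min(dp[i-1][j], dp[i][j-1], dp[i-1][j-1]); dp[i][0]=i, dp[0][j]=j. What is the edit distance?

4

   ''  A  T  C  A  G  T  A
''  0  1  2  3  4  5  6  7
 G  1  1  2  3  4  4  5  6
 T  2  2  1  2  3  4  4  5
 G  3  3  2  2  3  3  4  5
 C  4  4  3  2  3  4  4  5
 A  5  4  4  3  2  3  4  4
 G  6  5  5  4  3  2  3  4
 C  7  6  6  5  4  3  3  4
 T  8  7  6  6  5  4  3  4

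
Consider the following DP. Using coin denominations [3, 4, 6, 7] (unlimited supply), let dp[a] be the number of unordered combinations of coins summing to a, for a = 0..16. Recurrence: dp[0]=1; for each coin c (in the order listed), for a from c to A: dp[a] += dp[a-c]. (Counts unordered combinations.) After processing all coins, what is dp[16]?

after  coin     0     1     2     3     4     5     6     7     8     9    10    11    12    13    14    15    16
          3     1     0     0     1     0     0     1     0     0     1     0     0     1     0     0     1     0
          4     1     0     0     1     1     0     1     1     1     1     1     1     2     1     1     2     2
          6     1     0     0     1     1     0     2     1     1     2     2     1     4     2     2     4     4
          7     1     0     0     1     1     0     2     2     1     2     3     2     4     4     4     5     6

6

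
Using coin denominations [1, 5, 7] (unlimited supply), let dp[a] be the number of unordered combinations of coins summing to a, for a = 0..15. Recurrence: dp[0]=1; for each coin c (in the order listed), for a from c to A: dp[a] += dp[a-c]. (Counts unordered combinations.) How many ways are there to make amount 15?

after  coin     0     1     2     3     4     5     6     7     8     9    10    11    12    13    14    15
          1     1     1     1     1     1     1     1     1     1     1     1     1     1     1     1     1
          5     1     1     1     1     1     2     2     2     2     2     3     3     3     3     3     4
          7     1     1     1     1     1     2     2     3     3     3     4     4     5     5     6     7

7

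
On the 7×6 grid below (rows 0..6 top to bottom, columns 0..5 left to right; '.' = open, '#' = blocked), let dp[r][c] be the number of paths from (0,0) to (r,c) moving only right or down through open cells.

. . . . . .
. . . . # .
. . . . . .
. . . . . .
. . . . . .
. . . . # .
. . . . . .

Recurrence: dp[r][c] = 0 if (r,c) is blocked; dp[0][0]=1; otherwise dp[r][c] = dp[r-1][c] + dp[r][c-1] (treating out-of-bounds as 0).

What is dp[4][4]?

65

r\c   0   1   2   3   4   5
  0   1   1   1   1   1   1
  1   1   2   3   4   0   1
  2   1   3   6  10  10  11
  3   1   4  10  20  30  41
  4   1   5  15  35  65 106
  5   1   6  21  56   0 106
  6   1   7  28  84  84 190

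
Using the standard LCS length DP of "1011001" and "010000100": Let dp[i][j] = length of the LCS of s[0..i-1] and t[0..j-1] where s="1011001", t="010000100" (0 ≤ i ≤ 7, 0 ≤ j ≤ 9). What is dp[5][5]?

3

   ''  0  1  0  0  0  0  1  0  0
''  0  0  0  0  0  0  0  0  0  0
 1  0  0  1  1  1  1  1  1  1  1
 0  0  1  1  2  2  2  2  2  2  2
 1  0  1  2  2  2  2  2  3  3  3
 1  0  1  2  2  2  2  2  3  3  3
 0  0  1  2  3  3  3  3  3  4  4
 0  0  1  2  3  4  4  4  4  4  5
 1  0  1  2  3  4  4  4  5  5  5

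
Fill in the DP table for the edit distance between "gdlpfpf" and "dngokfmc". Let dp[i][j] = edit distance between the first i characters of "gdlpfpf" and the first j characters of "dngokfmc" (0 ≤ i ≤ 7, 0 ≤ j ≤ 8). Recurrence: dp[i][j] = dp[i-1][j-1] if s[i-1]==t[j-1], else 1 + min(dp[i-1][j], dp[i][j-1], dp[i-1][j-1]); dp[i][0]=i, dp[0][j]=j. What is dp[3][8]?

   ''  d  n  g  o  k  f  m  c
''  0  1  2  3  4  5  6  7  8
 g  1  1  2  2  3  4  5  6  7
 d  2  1  2  3  3  4  5  6  7
 l  3  2  2  3  4  4  5  6  7
 p  4  3  3  3  4  5  5  6  7
 f  5  4  4  4  4  5  5  6  7
 p  6  5  5  5  5  5  6  6  7
 f  7  6  6  6  6  6  5  6  7

7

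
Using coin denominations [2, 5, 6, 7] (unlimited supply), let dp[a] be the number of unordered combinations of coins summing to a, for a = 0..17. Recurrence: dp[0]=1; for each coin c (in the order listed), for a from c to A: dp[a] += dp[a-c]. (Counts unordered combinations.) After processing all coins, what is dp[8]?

2

after  coin     0     1     2     3     4     5     6     7     8     9    10    11    12    13    14    15    16    17
          2     1     0     1     0     1     0     1     0     1     0     1     0     1     0     1     0     1     0
          5     1     0     1     0     1     1     1     1     1     1     2     1     2     1     2     2     2     2
          6     1     0     1     0     1     1     2     1     2     1     3     2     4     2     4     3     5     4
          7     1     0     1     0     1     1     2     2     2     2     3     3     5     4     6     5     7     7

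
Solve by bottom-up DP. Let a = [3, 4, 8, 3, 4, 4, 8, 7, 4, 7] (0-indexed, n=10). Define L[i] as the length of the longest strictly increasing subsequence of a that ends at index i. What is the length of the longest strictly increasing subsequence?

3

   i    0    1    2    3    4    5    6    7    8    9
a[i]    3    4    8    3    4    4    8    7    4    7
L[i]    1    2    3    1    2    2    3    3    2    3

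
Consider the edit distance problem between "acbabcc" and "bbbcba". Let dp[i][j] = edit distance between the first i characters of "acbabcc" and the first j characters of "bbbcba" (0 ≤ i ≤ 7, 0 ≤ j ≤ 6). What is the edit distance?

   ''  b  b  b  c  b  a
''  0  1  2  3  4  5  6
 a  1  1  2  3  4  5  5
 c  2  2  2  3  3  4  5
 b  3  2  2  2  3  3  4
 a  4  3  3  3  3  4  3
 b  5  4  3  3  4  3  4
 c  6  5  4  4  3  4  4
 c  7  6  5  5  4  4  5

5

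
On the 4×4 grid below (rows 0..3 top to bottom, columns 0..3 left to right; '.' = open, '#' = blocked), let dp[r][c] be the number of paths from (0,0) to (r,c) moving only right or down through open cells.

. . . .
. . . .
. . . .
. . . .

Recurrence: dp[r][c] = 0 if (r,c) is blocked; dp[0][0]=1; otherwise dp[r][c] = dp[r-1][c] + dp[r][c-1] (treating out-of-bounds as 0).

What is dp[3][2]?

r\c   0   1   2   3
  0   1   1   1   1
  1   1   2   3   4
  2   1   3   6  10
  3   1   4  10  20

10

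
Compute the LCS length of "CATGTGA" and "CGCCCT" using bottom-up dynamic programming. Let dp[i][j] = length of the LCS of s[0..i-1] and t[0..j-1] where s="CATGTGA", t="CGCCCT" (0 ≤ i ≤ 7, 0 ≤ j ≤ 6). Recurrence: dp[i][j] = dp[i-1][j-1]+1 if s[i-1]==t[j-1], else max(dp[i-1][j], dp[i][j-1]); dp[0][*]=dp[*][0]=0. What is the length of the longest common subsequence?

   ''  C  G  C  C  C  T
''  0  0  0  0  0  0  0
 C  0  1  1  1  1  1  1
 A  0  1  1  1  1  1  1
 T  0  1  1  1  1  1  2
 G  0  1  2  2  2  2  2
 T  0  1  2  2  2  2  3
 G  0  1  2  2  2  2  3
 A  0  1  2  2  2  2  3

3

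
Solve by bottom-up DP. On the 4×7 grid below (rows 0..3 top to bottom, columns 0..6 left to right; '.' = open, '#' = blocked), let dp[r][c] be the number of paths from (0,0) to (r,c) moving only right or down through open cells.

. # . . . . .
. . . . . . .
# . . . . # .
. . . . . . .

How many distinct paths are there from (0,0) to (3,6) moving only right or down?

r\c   0   1   2   3   4   5   6
  0   1   0   0   0   0   0   0
  1   1   1   1   1   1   1   1
  2   0   1   2   3   4   0   1
  3   0   1   3   6  10  10  11

11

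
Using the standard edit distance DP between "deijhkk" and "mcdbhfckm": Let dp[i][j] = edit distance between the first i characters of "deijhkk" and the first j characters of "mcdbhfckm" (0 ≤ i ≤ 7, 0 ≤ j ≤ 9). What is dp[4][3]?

   ''  m  c  d  b  h  f  c  k  m
''  0  1  2  3  4  5  6  7  8  9
 d  1  1  2  2  3  4  5  6  7  8
 e  2  2  2  3  3  4  5  6  7  8
 i  3  3  3  3  4  4  5  6  7  8
 j  4  4  4  4  4  5  5  6  7  8
 h  5  5  5  5  5  4  5  6  7  8
 k  6  6  6  6  6  5  5  6  6  7
 k  7  7  7  7  7  6  6  6  6  7

4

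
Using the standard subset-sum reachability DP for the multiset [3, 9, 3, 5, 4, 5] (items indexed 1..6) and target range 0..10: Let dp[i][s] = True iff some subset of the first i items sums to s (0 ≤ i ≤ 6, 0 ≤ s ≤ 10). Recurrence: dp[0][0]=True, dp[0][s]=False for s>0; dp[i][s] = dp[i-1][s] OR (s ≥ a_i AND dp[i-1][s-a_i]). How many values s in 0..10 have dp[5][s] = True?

i\s   0   1   2   3   4   5   6   7   8   9  10
  0   T   F   F   F   F   F   F   F   F   F   F
  1   T   F   F   T   F   F   F   F   F   F   F
  2   T   F   F   T   F   F   F   F   F   T   F
  3   T   F   F   T   F   F   T   F   F   T   F
  4   T   F   F   T   F   T   T   F   T   T   F
  5   T   F   F   T   T   T   T   T   T   T   T
  6   T   F   F   T   T   T   T   T   T   T   T

9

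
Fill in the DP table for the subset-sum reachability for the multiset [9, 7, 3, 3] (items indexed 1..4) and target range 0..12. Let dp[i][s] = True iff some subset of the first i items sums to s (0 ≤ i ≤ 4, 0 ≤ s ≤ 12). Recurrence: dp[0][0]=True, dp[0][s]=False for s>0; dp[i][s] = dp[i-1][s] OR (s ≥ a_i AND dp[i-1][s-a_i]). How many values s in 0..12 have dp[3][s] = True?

6

i\s   0   1   2   3   4   5   6   7   8   9  10  11  12
  0   T   F   F   F   F   F   F   F   F   F   F   F   F
  1   T   F   F   F   F   F   F   F   F   T   F   F   F
  2   T   F   F   F   F   F   F   T   F   T   F   F   F
  3   T   F   F   T   F   F   F   T   F   T   T   F   T
  4   T   F   F   T   F   F   T   T   F   T   T   F   T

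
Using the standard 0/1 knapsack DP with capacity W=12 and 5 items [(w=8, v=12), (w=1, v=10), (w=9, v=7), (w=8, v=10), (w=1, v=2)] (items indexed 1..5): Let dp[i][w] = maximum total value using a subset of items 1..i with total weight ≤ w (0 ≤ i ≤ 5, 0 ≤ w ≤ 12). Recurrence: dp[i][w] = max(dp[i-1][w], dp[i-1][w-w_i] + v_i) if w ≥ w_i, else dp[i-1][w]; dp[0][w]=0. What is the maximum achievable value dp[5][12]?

24

i\w   0   1   2   3   4   5   6   7   8   9  10  11  12
  0   0   0   0   0   0   0   0   0   0   0   0   0   0
  1   0   0   0   0   0   0   0   0  12  12  12  12  12
  2   0  10  10  10  10  10  10  10  12  22  22  22  22
  3   0  10  10  10  10  10  10  10  12  22  22  22  22
  4   0  10  10  10  10  10  10  10  12  22  22  22  22
  5   0  10  12  12  12  12  12  12  12  22  24  24  24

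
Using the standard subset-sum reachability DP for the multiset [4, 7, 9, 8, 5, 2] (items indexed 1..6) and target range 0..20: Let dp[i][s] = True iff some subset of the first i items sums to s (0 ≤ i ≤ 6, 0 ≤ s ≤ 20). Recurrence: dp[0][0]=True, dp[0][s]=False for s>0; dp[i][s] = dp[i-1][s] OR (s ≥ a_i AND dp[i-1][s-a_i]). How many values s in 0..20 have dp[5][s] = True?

16

i\s   0   1   2   3   4   5   6   7   8   9  10  11  12  13  14  15  16  17  18  19  20
  0   T   F   F   F   F   F   F   F   F   F   F   F   F   F   F   F   F   F   F   F   F
  1   T   F   F   F   T   F   F   F   F   F   F   F   F   F   F   F   F   F   F   F   F
  2   T   F   F   F   T   F   F   T   F   F   F   T   F   F   F   F   F   F   F   F   F
  3   T   F   F   F   T   F   F   T   F   T   F   T   F   T   F   F   T   F   F   F   T
  4   T   F   F   F   T   F   F   T   T   T   F   T   T   T   F   T   T   T   F   T   T
  5   T   F   F   F   T   T   F   T   T   T   F   T   T   T   T   T   T   T   T   T   T
  6   T   F   T   F   T   T   T   T   T   T   T   T   T   T   T   T   T   T   T   T   T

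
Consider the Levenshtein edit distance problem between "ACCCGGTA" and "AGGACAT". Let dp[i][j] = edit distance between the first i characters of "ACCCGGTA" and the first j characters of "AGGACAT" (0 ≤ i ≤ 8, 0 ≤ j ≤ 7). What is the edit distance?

6

   ''  A  G  G  A  C  A  T
''  0  1  2  3  4  5  6  7
 A  1  0  1  2  3  4  5  6
 C  2  1  1  2  3  3  4  5
 C  3  2  2  2  3  3  4  5
 C  4  3  3  3  3  3  4  5
 G  5  4  3  3  4  4  4  5
 G  6  5  4  3  4  5  5  5
 T  7  6  5  4  4  5  6  5
 A  8  7  6  5  4  5  5  6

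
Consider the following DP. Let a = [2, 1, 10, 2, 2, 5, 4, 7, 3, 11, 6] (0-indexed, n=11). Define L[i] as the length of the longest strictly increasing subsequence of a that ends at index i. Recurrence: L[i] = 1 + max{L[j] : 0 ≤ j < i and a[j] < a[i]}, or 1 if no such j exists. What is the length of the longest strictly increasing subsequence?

5

   i    0    1    2    3    4    5    6    7    8    9   10
a[i]    2    1   10    2    2    5    4    7    3   11    6
L[i]    1    1    2    2    2    3    3    4    3    5    4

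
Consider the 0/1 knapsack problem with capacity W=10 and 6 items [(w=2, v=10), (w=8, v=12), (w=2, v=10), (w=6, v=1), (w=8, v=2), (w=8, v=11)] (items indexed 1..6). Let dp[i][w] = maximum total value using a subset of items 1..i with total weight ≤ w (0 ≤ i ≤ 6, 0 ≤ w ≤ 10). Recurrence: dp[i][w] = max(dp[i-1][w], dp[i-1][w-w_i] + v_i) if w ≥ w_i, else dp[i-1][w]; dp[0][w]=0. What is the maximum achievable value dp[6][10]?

i\w   0   1   2   3   4   5   6   7   8   9  10
  0   0   0   0   0   0   0   0   0   0   0   0
  1   0   0  10  10  10  10  10  10  10  10  10
  2   0   0  10  10  10  10  10  10  12  12  22
  3   0   0  10  10  20  20  20  20  20  20  22
  4   0   0  10  10  20  20  20  20  20  20  22
  5   0   0  10  10  20  20  20  20  20  20  22
  6   0   0  10  10  20  20  20  20  20  20  22

22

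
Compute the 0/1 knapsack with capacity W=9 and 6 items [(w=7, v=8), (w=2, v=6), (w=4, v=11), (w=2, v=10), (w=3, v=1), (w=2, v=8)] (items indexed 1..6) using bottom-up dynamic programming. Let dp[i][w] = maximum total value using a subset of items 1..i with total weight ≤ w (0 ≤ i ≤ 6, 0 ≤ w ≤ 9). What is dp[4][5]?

16

i\w   0   1   2   3   4   5   6   7   8   9
  0   0   0   0   0   0   0   0   0   0   0
  1   0   0   0   0   0   0   0   8   8   8
  2   0   0   6   6   6   6   6   8   8  14
  3   0   0   6   6  11  11  17  17  17  17
  4   0   0  10  10  16  16  21  21  27  27
  5   0   0  10  10  16  16  21  21  27  27
  6   0   0  10  10  18  18  24  24  29  29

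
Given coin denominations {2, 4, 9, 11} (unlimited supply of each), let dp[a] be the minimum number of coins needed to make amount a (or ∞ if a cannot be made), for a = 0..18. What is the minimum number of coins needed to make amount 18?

2

 a  0  1  2  3  4  5  6  7  8  9 10 11 12 13 14 15 16 17 18
dp  0  -  1  -  1  -  2  -  2  1  3  1  3  2  4  2  4  3  2
(- denotes ∞ / unreachable)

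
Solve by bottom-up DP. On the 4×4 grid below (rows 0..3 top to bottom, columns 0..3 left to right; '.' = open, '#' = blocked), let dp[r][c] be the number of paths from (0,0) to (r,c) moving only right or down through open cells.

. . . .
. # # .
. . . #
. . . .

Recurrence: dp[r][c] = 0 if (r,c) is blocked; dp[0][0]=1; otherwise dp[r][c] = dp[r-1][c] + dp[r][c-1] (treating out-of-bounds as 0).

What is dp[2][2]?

1

r\c   0   1   2   3
  0   1   1   1   1
  1   1   0   0   1
  2   1   1   1   0
  3   1   2   3   3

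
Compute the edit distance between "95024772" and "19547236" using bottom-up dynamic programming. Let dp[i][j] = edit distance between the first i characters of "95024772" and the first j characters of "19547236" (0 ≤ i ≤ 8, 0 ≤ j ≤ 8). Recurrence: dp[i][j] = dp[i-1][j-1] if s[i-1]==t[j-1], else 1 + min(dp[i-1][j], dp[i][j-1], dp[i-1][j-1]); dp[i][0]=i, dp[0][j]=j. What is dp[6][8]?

   ''  1  9  5  4  7  2  3  6
''  0  1  2  3  4  5  6  7  8
 9  1  1  1  2  3  4  5  6  7
 5  2  2  2  1  2  3  4  5  6
 0  3  3  3  2  2  3  4  5  6
 2  4  4  4  3  3  3  3  4  5
 4  5  5  5  4  3  4  4  4  5
 7  6  6  6  5  4  3  4  5  5
 7  7  7  7  6  5  4  4  5  6
 2  8  8  8  7  6  5  4  5  6

5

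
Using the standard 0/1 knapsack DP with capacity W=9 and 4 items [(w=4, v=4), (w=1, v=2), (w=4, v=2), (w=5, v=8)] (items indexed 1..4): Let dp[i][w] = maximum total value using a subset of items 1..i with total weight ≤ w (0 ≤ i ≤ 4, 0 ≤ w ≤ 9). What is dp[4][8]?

i\w   0   1   2   3   4   5   6   7   8   9
  0   0   0   0   0   0   0   0   0   0   0
  1   0   0   0   0   4   4   4   4   4   4
  2   0   2   2   2   4   6   6   6   6   6
  3   0   2   2   2   4   6   6   6   6   8
  4   0   2   2   2   4   8  10  10  10  12

10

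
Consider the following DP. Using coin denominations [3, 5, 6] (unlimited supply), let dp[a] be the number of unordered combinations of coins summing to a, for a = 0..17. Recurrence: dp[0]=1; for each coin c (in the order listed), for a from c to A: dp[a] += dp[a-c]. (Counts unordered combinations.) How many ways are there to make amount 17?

3

after  coin     0     1     2     3     4     5     6     7     8     9    10    11    12    13    14    15    16    17
          3     1     0     0     1     0     0     1     0     0     1     0     0     1     0     0     1     0     0
          5     1     0     0     1     0     1     1     0     1     1     1     1     1     1     1     2     1     1
          6     1     0     0     1     0     1     2     0     1     2     1     2     3     1     2     4     2     3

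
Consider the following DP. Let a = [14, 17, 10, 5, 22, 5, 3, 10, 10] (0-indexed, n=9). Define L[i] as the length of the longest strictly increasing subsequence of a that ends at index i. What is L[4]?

   i    0    1    2    3    4    5    6    7    8
a[i]   14   17   10    5   22    5    3   10   10
L[i]    1    2    1    1    3    1    1    2    2

3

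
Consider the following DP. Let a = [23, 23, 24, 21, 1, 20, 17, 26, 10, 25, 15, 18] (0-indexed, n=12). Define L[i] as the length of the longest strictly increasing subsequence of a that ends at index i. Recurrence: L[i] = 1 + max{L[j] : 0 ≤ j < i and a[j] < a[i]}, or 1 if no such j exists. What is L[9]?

3

   i    0    1    2    3    4    5    6    7    8    9   10   11
a[i]   23   23   24   21    1   20   17   26   10   25   15   18
L[i]    1    1    2    1    1    2    2    3    2    3    3    4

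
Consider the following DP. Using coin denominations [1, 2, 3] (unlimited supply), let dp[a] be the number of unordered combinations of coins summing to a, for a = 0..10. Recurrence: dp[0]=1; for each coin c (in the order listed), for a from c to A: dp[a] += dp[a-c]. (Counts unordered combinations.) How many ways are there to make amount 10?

14

after  coin     0     1     2     3     4     5     6     7     8     9    10
          1     1     1     1     1     1     1     1     1     1     1     1
          2     1     1     2     2     3     3     4     4     5     5     6
          3     1     1     2     3     4     5     7     8    10    12    14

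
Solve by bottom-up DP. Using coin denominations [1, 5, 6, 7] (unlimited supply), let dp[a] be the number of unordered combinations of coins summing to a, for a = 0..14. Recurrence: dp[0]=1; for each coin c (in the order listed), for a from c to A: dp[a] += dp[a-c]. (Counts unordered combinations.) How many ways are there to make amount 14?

after  coin     0     1     2     3     4     5     6     7     8     9    10    11    12    13    14
          1     1     1     1     1     1     1     1     1     1     1     1     1     1     1     1
          5     1     1     1     1     1     2     2     2     2     2     3     3     3     3     3
          6     1     1     1     1     1     2     3     3     3     3     4     5     6     6     6
          7     1     1     1     1     1     2     3     4     4     4     5     6     8     9    10

10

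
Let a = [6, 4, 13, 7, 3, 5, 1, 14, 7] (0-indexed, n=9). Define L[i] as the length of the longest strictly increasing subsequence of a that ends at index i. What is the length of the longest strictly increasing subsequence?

3

   i    0    1    2    3    4    5    6    7    8
a[i]    6    4   13    7    3    5    1   14    7
L[i]    1    1    2    2    1    2    1    3    3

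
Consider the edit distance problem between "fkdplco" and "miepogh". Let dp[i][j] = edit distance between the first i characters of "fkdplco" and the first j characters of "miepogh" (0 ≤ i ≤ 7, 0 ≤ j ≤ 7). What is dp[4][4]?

   ''  m  i  e  p  o  g  h
''  0  1  2  3  4  5  6  7
 f  1  1  2  3  4  5  6  7
 k  2  2  2  3  4  5  6  7
 d  3  3  3  3  4  5  6  7
 p  4  4  4  4  3  4  5  6
 l  5  5  5  5  4  4  5  6
 c  6  6  6  6  5  5  5  6
 o  7  7  7  7  6  5  6  6

3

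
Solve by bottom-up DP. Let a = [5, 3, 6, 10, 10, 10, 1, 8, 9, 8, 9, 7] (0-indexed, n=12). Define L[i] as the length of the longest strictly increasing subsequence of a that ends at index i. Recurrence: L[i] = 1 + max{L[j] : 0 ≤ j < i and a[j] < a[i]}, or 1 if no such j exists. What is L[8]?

4

   i    0    1    2    3    4    5    6    7    8    9   10   11
a[i]    5    3    6   10   10   10    1    8    9    8    9    7
L[i]    1    1    2    3    3    3    1    3    4    3    4    3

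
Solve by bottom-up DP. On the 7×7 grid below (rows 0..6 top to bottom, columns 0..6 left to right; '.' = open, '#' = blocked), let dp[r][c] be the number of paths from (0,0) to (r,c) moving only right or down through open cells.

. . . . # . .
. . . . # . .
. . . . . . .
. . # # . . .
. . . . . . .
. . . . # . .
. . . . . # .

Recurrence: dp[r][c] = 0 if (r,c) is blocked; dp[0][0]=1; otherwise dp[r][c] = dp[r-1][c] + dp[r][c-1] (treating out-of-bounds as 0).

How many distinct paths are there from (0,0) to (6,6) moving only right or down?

r\c   0   1   2   3   4   5   6
  0   1   1   1   1   0   0   0
  1   1   2   3   4   0   0   0
  2   1   3   6  10  10  10  10
  3   1   4   0   0  10  20  30
  4   1   5   5   5  15  35  65
  5   1   6  11  16   0  35 100
  6   1   7  18  34  34   0 100

100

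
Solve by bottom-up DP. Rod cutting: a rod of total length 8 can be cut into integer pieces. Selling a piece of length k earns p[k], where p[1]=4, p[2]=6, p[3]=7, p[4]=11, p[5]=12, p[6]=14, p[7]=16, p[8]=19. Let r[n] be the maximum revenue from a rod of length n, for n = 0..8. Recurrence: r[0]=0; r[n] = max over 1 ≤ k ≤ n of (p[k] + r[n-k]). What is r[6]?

24

   n    0    1    2    3    4    5    6    7    8
r[n]    0    4    8   12   16   20   24   28   32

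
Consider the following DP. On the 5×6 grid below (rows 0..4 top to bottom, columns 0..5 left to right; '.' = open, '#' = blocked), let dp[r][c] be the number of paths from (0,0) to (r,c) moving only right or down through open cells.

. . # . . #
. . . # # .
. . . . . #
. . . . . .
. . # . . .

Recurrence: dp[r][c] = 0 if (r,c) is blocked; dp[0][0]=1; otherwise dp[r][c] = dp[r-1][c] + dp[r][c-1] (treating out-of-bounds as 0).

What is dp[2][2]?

5

r\c   0   1   2   3   4   5
  0   1   1   0   0   0   0
  1   1   2   2   0   0   0
  2   1   3   5   5   5   0
  3   1   4   9  14  19  19
  4   1   5   0  14  33  52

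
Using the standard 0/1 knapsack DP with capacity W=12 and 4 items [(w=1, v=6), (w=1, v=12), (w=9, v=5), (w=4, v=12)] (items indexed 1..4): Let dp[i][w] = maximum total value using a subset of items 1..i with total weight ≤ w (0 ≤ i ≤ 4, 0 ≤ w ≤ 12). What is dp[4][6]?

30

i\w   0   1   2   3   4   5   6   7   8   9  10  11  12
  0   0   0   0   0   0   0   0   0   0   0   0   0   0
  1   0   6   6   6   6   6   6   6   6   6   6   6   6
  2   0  12  18  18  18  18  18  18  18  18  18  18  18
  3   0  12  18  18  18  18  18  18  18  18  18  23  23
  4   0  12  18  18  18  24  30  30  30  30  30  30  30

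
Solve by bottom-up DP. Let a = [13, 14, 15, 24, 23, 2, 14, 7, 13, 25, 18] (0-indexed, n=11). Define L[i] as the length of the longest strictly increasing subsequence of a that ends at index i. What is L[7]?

2

   i    0    1    2    3    4    5    6    7    8    9   10
a[i]   13   14   15   24   23    2   14    7   13   25   18
L[i]    1    2    3    4    4    1    2    2    3    5    4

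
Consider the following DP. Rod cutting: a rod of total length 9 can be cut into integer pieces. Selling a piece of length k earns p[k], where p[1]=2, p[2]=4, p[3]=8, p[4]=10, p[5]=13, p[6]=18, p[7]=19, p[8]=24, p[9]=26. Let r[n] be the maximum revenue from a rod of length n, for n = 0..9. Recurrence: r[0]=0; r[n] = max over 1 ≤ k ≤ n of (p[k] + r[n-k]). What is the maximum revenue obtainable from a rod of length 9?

   n    0    1    2    3    4    5    6    7    8    9
r[n]    0    2    4    8   10   13   18   20   24   26

26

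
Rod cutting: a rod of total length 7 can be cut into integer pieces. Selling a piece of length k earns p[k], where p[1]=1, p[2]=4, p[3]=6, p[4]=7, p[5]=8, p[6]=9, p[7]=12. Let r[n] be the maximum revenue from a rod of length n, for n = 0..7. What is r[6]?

12

   n    0    1    2    3    4    5    6    7
r[n]    0    1    4    6    8   10   12   14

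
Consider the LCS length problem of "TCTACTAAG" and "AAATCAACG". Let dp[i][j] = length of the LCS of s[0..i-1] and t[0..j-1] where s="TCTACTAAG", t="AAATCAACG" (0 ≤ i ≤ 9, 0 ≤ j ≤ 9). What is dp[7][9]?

4

   ''  A  A  A  T  C  A  A  C  G
''  0  0  0  0  0  0  0  0  0  0
 T  0  0  0  0  1  1  1  1  1  1
 C  0  0  0  0  1  2  2  2  2  2
 T  0  0  0  0  1  2  2  2  2  2
 A  0  1  1  1  1  2  3  3  3  3
 C  0  1  1  1  1  2  3  3  4  4
 T  0  1  1  1  2  2  3  3  4  4
 A  0  1  2  2  2  2  3  4  4  4
 A  0  1  2  3  3  3  3  4  4  4
 G  0  1  2  3  3  3  3  4  4  5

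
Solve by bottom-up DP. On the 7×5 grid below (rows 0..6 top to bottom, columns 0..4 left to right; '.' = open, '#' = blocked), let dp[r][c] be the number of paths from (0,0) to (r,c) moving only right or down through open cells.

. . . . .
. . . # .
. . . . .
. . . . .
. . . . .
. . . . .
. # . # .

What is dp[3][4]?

23

r\c   0   1   2   3   4
  0   1   1   1   1   1
  1   1   2   3   0   1
  2   1   3   6   6   7
  3   1   4  10  16  23
  4   1   5  15  31  54
  5   1   6  21  52 106
  6   1   0  21   0 106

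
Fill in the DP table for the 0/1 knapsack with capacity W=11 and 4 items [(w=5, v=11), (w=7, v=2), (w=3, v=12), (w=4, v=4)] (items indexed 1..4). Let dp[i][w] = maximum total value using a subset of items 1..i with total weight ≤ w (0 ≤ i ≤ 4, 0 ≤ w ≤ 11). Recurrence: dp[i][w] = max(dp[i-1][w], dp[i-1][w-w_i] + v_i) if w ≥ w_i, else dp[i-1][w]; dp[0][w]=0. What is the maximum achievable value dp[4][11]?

i\w   0   1   2   3   4   5   6   7   8   9  10  11
  0   0   0   0   0   0   0   0   0   0   0   0   0
  1   0   0   0   0   0  11  11  11  11  11  11  11
  2   0   0   0   0   0  11  11  11  11  11  11  11
  3   0   0   0  12  12  12  12  12  23  23  23  23
  4   0   0   0  12  12  12  12  16  23  23  23  23

23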